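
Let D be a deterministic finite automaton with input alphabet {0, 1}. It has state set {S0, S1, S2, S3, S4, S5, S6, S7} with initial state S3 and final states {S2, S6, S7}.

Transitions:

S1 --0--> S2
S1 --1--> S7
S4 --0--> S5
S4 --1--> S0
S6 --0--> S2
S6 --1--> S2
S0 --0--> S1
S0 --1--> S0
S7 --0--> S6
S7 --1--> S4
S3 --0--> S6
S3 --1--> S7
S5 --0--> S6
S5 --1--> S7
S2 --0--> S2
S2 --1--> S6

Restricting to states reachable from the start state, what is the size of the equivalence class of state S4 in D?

2

Every state is reachable, so we keep all 8.
Initial partition by acceptance: {S2,S6,S7} | {S0,S1,S3,S4,S5}.
Split {S2,S6,S7} by δ(·,1) → {S2,S6} and {S7}.
Refine {S0,S1,S3,S4,S5} on symbol 0: members go to different blocks, giving {S1,S3,S5} and {S0,S4}.
The partition is now stable with 4 blocks: {S2,S6} | {S1,S3,S5} | {S7} | {S0,S4}.
State S4 belongs to the block {S0,S4}, which has 2 states.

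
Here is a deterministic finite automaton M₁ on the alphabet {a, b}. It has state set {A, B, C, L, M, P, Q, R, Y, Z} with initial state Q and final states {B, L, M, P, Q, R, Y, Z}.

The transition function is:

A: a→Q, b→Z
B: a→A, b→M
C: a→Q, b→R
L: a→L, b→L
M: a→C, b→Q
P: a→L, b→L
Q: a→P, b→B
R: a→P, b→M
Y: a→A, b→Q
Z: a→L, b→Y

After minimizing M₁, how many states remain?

Every state is reachable, so we keep all 10.
P0 = {B,L,M,P,Q,R,Y,Z} | {A,C}.
Refine {B,L,M,P,Q,R,Y,Z} on symbol a: members go to different blocks, giving {L,P,Q,R,Z} and {B,M,Y}.
Split {L,P,Q,R,Z} by δ(·,b) → {Q,R,Z} and {L,P}.
On input b, block {B,M,Y} splits into {M,Y} and {B}.
On input b, block {Q,R,Z} splits into {R,Z} and {Q}.
The partition is now stable with 6 blocks: {R,Z} | {A,C} | {M,Y} | {L,P} | {B} | {Q}.

6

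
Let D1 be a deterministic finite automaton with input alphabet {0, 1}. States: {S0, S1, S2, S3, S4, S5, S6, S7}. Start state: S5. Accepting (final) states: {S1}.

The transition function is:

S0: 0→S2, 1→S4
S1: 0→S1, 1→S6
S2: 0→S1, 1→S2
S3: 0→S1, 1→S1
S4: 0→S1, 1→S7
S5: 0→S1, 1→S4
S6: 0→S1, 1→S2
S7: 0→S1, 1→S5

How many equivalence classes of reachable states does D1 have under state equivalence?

2

Reachable states from the start: {S1,S2,S4,S5,S6,S7}. Unreachable: {S0,S3} — drop them.
P0 = {S1} | {S2,S4,S5,S6,S7}.
No further refinement is possible. Final partition (2 blocks): {S1} | {S2,S4,S5,S6,S7}.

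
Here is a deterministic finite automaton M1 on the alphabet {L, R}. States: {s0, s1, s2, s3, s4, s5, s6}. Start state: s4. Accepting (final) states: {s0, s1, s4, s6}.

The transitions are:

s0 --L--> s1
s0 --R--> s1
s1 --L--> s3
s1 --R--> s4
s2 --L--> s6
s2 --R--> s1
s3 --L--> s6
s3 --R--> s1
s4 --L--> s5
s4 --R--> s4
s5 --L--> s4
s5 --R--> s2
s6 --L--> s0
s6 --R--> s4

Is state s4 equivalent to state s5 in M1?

Initial partition by acceptance: {s0,s1,s4,s6} | {s2,s3,s5}.
On input L, block {s0,s1,s4,s6} splits into {s0,s6} and {s1,s4}.
Split {s0,s6} by δ(·,L) → {s0} and {s6}.
Refine {s2,s3,s5} on symbol L: members go to different blocks, giving {s2,s3} and {s5}.
Refine {s1,s4} on symbol L: members go to different blocks, giving {s1} and {s4}.
The partition is now stable with 6 blocks: {s0} | {s2,s3} | {s1} | {s6} | {s5} | {s4}.
s4 and s5 end up in different blocks, so they are distinguishable. For instance, the string 'ε' is accepted from only s4.

No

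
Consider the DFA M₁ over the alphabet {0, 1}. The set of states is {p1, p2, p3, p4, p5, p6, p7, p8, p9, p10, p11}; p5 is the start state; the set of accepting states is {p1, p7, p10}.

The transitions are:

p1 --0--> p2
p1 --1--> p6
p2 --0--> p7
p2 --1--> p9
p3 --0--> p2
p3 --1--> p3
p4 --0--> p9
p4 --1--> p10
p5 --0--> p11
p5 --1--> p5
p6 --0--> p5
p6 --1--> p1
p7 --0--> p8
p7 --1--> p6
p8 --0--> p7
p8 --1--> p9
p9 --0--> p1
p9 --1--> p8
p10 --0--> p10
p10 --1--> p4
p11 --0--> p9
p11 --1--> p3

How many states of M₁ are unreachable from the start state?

BFS from p5 reaches {p1, p2, p3, p5, p6, p7, p8, p9, p11}; the 2 state(s) p4, p10 are never visited.

2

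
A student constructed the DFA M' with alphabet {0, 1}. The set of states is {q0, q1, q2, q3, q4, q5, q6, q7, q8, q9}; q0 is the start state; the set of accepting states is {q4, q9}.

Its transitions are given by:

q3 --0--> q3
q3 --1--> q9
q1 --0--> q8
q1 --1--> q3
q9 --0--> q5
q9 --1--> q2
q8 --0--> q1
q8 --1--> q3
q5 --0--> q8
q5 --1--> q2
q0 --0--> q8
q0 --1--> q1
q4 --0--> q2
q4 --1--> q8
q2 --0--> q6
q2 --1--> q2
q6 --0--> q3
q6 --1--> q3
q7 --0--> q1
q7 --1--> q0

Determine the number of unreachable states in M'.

BFS from q0 reaches {q0, q1, q2, q3, q5, q6, q8, q9}; the 2 state(s) q4, q7 are never visited.

2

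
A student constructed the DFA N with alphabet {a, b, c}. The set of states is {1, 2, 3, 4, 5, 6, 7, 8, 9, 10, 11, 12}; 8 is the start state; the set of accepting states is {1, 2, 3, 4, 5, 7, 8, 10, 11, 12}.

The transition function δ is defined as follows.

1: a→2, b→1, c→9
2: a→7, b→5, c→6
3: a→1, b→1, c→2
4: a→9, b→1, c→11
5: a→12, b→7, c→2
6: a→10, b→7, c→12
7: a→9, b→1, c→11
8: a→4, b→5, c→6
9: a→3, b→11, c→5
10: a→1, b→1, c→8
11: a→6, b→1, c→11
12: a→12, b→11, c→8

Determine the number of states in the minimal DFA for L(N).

6

P0 = {1,2,3,4,5,7,8,10,11,12} | {6,9}.
Refine {1,2,3,4,5,7,8,10,11,12} on symbol a: members go to different blocks, giving {1,2,3,5,8,10,12} and {4,7,11}.
Refine {1,2,3,5,8,10,12} on symbol a: members go to different blocks, giving {1,3,5,10,12} and {2,8}.
On input a, block {1,3,5,10,12} splits into {3,5,10,12} and {1}.
Split {3,5,10,12} by δ(·,a) → {3,10} and {5,12}.
The partition is now stable with 6 blocks: {3,10} | {6,9} | {4,7,11} | {2,8} | {1} | {5,12}.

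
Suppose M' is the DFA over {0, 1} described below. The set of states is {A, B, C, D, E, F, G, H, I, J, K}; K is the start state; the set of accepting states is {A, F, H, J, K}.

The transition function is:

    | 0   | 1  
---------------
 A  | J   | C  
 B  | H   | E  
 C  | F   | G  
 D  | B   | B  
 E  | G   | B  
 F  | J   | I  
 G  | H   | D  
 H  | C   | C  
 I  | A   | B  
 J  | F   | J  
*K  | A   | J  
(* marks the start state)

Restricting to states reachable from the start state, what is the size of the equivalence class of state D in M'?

Initial partition by acceptance: {A,F,H,J,K} | {B,C,D,E,G,I}.
On input 0, block {A,F,H,J,K} splits into {A,F,J,K} and {H}.
Split {A,F,J,K} by δ(·,1) → {A,F} and {J,K}.
Refine {B,C,D,E,G,I} on symbol 0: members go to different blocks, giving {B,G} and {C,I} and {D,E}.
No further refinement is possible. Final partition (6 blocks): {A,F} | {B,G} | {H} | {J,K} | {C,I} | {D,E}.
State D belongs to the block {D,E}, which has 2 states.

2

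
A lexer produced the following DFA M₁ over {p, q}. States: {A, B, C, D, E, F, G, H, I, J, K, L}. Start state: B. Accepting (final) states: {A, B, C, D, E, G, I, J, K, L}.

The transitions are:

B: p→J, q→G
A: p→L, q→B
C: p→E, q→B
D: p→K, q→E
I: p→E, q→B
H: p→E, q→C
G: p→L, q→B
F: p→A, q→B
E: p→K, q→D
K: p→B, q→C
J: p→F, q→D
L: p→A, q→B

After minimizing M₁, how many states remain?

Reachable states from the start: {A,B,C,D,E,F,G,J,K,L}. Unreachable: {H,I} — drop them.
Initial partition by acceptance: {A,B,C,D,E,G,J,K,L} | {F}.
On input p, block {A,B,C,D,E,G,J,K,L} splits into {A,B,C,D,E,G,K,L} and {J}.
Refine {A,B,C,D,E,G,K,L} on symbol p: members go to different blocks, giving {A,C,D,E,G,K,L} and {B}.
Split {A,C,D,E,G,K,L} by δ(·,p) → {A,C,D,E,G,L} and {K}.
On input p, block {A,C,D,E,G,L} splits into {A,C,G,L} and {D,E}.
Refine {A,C,G,L} on symbol p: members go to different blocks, giving {A,G,L} and {C}.
No further refinement is possible. Final partition (7 blocks): {A,G,L} | {F} | {J} | {B} | {K} | {D,E} | {C}.

7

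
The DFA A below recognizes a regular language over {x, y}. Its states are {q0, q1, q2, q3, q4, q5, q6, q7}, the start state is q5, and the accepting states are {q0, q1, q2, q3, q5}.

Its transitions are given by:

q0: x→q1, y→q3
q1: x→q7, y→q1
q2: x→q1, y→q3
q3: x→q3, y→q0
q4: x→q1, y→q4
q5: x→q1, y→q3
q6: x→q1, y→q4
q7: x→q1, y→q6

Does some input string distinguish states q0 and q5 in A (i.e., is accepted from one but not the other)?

No

States {q2} cannot be reached from the start state, so discard them.
Initial partition by acceptance: {q0,q1,q3,q5} | {q4,q6,q7}.
On input x, block {q0,q1,q3,q5} splits into {q0,q3,q5} and {q1}.
On input x, block {q0,q3,q5} splits into {q0,q5} and {q3}.
No further refinement is possible. Final partition (4 blocks): {q0,q5} | {q4,q6,q7} | {q1} | {q3}.
q0 and q5 lie in the same block of the stable partition, so they are equivalent — no string distinguishes them.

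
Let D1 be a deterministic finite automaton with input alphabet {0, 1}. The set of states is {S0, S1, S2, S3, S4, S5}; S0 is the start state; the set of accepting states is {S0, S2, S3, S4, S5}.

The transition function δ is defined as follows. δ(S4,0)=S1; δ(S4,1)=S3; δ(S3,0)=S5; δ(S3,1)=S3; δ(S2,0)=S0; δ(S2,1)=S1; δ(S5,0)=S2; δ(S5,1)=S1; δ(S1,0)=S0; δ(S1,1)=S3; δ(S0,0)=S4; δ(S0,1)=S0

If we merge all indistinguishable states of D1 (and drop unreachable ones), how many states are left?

All states are reachable from the start state.
Initial partition by acceptance: {S0,S2,S3,S4,S5} | {S1}.
Refine {S0,S2,S3,S4,S5} on symbol 0: members go to different blocks, giving {S0,S2,S3,S5} and {S4}.
Refine {S0,S2,S3,S5} on symbol 0: members go to different blocks, giving {S2,S3,S5} and {S0}.
Refine {S2,S3,S5} on symbol 0: members go to different blocks, giving {S3,S5} and {S2}.
On input 0, block {S3,S5} splits into {S3} and {S5}.
No further refinement is possible. Final partition (6 blocks): {S3} | {S1} | {S4} | {S0} | {S2} | {S5}.

6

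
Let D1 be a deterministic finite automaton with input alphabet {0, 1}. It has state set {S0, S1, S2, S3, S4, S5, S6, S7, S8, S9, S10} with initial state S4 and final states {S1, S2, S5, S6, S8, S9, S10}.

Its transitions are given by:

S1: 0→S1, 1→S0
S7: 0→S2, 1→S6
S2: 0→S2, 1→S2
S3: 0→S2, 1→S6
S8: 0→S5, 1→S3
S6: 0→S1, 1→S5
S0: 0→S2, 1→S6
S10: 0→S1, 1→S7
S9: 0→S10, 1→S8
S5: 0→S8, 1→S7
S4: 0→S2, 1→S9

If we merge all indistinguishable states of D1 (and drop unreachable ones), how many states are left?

4

All states are reachable from the start state.
P0 = {S1,S2,S5,S6,S8,S9,S10} | {S0,S3,S4,S7}.
On input 1, block {S1,S2,S5,S6,S8,S9,S10} splits into {S1,S5,S8,S10} and {S2,S6,S9}.
Split {S2,S6,S9} by δ(·,0) → {S6,S9} and {S2}.
Stable partition: {S1,S5,S8,S10} | {S0,S3,S4,S7} | {S6,S9} | {S2} — 4 equivalence classes.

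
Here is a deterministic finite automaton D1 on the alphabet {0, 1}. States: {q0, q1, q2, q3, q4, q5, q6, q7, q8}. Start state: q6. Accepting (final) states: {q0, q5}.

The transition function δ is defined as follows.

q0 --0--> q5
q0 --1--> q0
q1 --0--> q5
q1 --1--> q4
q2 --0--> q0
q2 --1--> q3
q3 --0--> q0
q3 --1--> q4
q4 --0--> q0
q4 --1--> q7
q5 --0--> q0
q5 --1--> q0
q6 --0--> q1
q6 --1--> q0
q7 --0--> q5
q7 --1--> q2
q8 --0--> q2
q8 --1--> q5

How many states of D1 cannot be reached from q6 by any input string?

1

Starting at q6 and following transitions, the reachable set is {q0, q1, q2, q3, q4, q5, q6, q7}. That leaves q8 unreachable — 1 in total.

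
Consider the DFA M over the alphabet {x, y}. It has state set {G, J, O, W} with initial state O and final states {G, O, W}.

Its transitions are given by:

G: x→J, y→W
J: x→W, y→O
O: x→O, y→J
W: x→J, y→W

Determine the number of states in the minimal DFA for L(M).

Reachable states from the start: {J,O,W}. Unreachable: {G} — drop them.
Initial partition by acceptance: {O,W} | {J}.
Refine {O,W} on symbol x: members go to different blocks, giving {O} and {W}.
The partition is now stable with 3 blocks: {O} | {J} | {W}.

3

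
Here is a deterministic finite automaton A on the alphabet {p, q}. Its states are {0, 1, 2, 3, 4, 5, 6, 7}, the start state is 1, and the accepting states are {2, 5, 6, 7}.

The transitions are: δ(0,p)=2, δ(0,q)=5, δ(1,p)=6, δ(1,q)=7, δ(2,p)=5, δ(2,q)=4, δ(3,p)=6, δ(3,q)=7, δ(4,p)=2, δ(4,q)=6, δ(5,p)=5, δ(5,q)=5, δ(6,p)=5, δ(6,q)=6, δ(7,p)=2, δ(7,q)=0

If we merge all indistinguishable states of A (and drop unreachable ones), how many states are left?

First remove the unreachable states {3}; 7 states remain.
Initial partition by acceptance: {2,5,6,7} | {0,1,4}.
Refine {2,5,6,7} on symbol q: members go to different blocks, giving {2,7} and {5,6}.
Refine {2,7} on symbol p: members go to different blocks, giving {2} and {7}.
Refine {0,1,4} on symbol p: members go to different blocks, giving {0,4} and {1}.
No further refinement is possible. Final partition (5 blocks): {2} | {0,4} | {5,6} | {7} | {1}.

5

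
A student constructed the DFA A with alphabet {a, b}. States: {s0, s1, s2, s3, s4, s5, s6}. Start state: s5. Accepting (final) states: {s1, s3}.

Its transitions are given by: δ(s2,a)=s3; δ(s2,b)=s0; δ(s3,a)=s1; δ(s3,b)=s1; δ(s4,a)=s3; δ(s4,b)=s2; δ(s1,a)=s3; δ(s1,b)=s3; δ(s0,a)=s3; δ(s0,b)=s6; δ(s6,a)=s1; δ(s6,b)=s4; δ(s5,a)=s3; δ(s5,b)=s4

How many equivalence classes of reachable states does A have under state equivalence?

Every state is reachable, so we keep all 7.
P0 = {s1,s3} | {s0,s2,s4,s5,s6}.
The partition is now stable with 2 blocks: {s1,s3} | {s0,s2,s4,s5,s6}.

2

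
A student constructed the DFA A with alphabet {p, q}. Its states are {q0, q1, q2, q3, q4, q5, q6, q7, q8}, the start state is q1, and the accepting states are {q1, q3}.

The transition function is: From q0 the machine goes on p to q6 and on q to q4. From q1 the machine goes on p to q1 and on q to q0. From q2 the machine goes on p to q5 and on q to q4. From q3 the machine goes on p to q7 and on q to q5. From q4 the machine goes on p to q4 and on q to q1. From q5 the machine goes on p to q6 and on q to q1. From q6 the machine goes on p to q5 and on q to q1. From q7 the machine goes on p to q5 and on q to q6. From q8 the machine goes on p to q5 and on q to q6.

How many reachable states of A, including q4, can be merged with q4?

3

States {q2,q3,q7,q8} cannot be reached from the start state, so discard them.
P0 = {q1} | {q0,q4,q5,q6}.
Refine {q0,q4,q5,q6} on symbol q: members go to different blocks, giving {q4,q5,q6} and {q0}.
Stable partition: {q1} | {q4,q5,q6} | {q0} — 3 equivalence classes.
State q4 belongs to the block {q4,q5,q6}, which has 3 states.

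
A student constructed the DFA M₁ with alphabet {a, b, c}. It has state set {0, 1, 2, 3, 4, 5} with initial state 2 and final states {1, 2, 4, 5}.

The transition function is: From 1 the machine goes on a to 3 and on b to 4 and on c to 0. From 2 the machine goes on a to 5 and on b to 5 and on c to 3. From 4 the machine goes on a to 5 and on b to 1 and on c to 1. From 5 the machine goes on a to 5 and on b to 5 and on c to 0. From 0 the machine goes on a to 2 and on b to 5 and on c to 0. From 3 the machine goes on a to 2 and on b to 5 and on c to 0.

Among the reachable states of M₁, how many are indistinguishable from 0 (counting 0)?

States {1,4} cannot be reached from the start state, so discard them.
P0 = {2,5} | {0,3}.
No further refinement is possible. Final partition (2 blocks): {2,5} | {0,3}.
The equivalence class containing 0 is {0,3}, of size 2.

2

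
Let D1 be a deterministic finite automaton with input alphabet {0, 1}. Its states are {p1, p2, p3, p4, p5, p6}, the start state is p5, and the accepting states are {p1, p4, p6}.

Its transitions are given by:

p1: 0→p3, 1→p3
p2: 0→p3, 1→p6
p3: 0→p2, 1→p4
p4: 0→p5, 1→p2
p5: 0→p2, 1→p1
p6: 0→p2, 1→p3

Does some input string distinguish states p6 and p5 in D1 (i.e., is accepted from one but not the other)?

Yes

Every state is reachable, so we keep all 6.
Start with accepting vs non-accepting: {p1,p4,p6} | {p2,p3,p5}.
No further refinement is possible. Final partition (2 blocks): {p1,p4,p6} | {p2,p3,p5}.
p6 and p5 end up in different blocks, so they are distinguishable. For instance, the string 'ε' is accepted from only p6.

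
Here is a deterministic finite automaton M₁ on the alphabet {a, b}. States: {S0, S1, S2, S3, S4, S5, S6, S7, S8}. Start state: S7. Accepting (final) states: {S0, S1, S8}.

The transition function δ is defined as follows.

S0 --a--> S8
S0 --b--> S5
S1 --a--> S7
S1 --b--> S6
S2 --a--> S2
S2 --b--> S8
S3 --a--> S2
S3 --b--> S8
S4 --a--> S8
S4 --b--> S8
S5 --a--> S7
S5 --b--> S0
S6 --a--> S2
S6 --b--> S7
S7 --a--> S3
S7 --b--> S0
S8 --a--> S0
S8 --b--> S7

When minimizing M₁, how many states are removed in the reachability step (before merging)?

3

Starting at S7 and following transitions, the reachable set is {S0, S2, S3, S5, S7, S8}. That leaves S1, S4, S6 unreachable — 3 in total.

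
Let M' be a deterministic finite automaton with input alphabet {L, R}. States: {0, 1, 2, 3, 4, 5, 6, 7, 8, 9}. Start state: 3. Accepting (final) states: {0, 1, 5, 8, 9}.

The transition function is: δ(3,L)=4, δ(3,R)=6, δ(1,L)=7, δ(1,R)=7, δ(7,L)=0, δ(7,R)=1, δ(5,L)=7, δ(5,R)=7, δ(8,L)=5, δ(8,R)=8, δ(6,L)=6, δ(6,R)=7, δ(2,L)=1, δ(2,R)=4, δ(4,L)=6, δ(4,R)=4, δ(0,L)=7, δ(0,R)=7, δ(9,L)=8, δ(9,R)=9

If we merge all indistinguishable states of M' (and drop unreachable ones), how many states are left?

5

States {2,5,8,9} cannot be reached from the start state, so discard them.
Start with accepting vs non-accepting: {0,1} | {3,4,6,7}.
Refine {3,4,6,7} on symbol L: members go to different blocks, giving {3,4,6} and {7}.
Refine {3,4,6} on symbol R: members go to different blocks, giving {3,4} and {6}.
Refine {3,4} on symbol L: members go to different blocks, giving {3} and {4}.
The partition is now stable with 5 blocks: {0,1} | {3} | {7} | {6} | {4}.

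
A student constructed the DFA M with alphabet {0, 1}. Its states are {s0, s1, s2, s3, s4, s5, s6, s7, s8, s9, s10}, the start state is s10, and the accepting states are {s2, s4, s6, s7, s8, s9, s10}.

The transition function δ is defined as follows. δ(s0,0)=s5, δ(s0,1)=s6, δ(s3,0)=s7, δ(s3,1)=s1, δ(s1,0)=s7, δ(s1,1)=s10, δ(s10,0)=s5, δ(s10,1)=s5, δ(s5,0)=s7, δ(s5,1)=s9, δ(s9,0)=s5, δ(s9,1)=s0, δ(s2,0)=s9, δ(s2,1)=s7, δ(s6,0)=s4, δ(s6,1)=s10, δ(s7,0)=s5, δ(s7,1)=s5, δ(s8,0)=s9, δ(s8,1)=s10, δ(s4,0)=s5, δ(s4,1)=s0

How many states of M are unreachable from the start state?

4

BFS from s10 reaches {s0, s4, s5, s6, s7, s9, s10}; the 4 state(s) s1, s2, s3, s8 are never visited.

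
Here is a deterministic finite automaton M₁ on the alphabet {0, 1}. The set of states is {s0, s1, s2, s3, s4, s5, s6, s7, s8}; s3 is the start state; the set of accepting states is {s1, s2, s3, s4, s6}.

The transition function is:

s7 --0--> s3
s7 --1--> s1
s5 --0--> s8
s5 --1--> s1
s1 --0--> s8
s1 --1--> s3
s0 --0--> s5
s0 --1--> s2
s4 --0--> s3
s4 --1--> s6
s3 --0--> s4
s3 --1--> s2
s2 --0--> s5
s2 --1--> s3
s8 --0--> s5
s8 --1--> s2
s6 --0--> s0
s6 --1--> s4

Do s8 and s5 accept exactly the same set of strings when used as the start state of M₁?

Reachable states from the start: {s0,s1,s2,s3,s4,s5,s6,s8}. Unreachable: {s7} — drop them.
P0 = {s1,s2,s3,s4,s6} | {s0,s5,s8}.
Split {s1,s2,s3,s4,s6} by δ(·,0) → {s1,s2,s6} and {s3,s4}.
No further refinement is possible. Final partition (3 blocks): {s1,s2,s6} | {s0,s5,s8} | {s3,s4}.
s8 and s5 lie in the same block of the stable partition, so they are equivalent — no string distinguishes them.

Yes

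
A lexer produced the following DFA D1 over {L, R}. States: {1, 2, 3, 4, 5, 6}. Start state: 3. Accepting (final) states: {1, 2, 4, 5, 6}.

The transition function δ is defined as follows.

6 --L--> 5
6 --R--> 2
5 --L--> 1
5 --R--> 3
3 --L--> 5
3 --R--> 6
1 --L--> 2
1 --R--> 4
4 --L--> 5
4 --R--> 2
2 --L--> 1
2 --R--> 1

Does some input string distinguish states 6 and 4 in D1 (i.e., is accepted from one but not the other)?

All states are reachable from the start state.
Start with accepting vs non-accepting: {1,2,4,5,6} | {3}.
Refine {1,2,4,5,6} on symbol R: members go to different blocks, giving {1,2,4,6} and {5}.
On input L, block {1,2,4,6} splits into {1,2} and {4,6}.
Split {1,2} by δ(·,R) → {1} and {2}.
Stable partition: {1} | {3} | {5} | {4,6} | {2} — 5 equivalence classes.
6 and 4 lie in the same block of the stable partition, so they are equivalent — no string distinguishes them.

No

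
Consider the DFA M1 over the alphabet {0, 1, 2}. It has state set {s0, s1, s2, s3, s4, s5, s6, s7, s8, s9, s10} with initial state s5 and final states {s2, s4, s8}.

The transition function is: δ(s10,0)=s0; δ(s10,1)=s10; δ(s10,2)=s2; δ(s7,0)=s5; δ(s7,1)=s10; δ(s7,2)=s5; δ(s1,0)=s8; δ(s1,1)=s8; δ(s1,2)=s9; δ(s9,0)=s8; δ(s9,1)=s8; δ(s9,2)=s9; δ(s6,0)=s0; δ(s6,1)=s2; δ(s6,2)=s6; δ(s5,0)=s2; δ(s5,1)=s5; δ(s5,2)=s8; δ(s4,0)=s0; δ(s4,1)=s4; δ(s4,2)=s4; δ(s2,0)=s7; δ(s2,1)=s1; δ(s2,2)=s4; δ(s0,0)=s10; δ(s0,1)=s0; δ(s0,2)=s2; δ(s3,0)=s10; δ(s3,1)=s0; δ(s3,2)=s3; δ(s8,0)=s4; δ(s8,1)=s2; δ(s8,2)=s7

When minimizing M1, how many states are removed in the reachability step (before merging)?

No path from s5 leads to s3, s6; the other 9 states are all reachable.

2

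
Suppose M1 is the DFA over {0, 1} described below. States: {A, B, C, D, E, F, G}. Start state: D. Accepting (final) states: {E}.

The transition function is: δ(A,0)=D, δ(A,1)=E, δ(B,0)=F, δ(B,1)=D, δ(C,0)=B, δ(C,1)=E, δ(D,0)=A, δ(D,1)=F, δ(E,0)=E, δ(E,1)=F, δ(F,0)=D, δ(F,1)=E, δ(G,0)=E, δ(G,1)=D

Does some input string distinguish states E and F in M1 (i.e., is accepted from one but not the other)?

Yes

Reachable states from the start: {A,D,E,F}. Unreachable: {B,C,G} — drop them.
P0 = {E} | {A,D,F}.
Split {A,D,F} by δ(·,1) → {A,F} and {D}.
The partition is now stable with 3 blocks: {E} | {A,F} | {D}.
E and F end up in different blocks, so they are distinguishable. For instance, the string 'ε' is accepted from only E.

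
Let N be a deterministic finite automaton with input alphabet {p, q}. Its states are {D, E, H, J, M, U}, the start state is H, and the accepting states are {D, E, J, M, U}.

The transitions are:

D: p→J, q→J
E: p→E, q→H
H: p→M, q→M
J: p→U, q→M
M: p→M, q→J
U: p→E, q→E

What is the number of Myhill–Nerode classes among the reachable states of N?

5

First remove the unreachable states {D}; 5 states remain.
Initial partition by acceptance: {E,J,M,U} | {H}.
Refine {E,J,M,U} on symbol q: members go to different blocks, giving {J,M,U} and {E}.
Split {J,M,U} by δ(·,p) → {J,M} and {U}.
Split {J,M} by δ(·,p) → {J} and {M}.
No further refinement is possible. Final partition (5 blocks): {J} | {H} | {E} | {U} | {M}.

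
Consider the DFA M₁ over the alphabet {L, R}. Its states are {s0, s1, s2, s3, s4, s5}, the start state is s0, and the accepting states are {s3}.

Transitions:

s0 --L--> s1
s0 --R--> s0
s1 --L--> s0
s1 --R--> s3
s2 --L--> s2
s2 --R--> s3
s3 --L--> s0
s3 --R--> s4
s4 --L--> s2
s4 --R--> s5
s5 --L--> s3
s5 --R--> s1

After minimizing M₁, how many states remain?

6

P0 = {s3} | {s0,s1,s2,s4,s5}.
Split {s0,s1,s2,s4,s5} by δ(·,L) → {s0,s1,s2,s4} and {s5}.
Split {s0,s1,s2,s4} by δ(·,R) → {s1,s2} and {s0} and {s4}.
On input L, block {s1,s2} splits into {s1} and {s2}.
No further refinement is possible. Final partition (6 blocks): {s3} | {s1} | {s5} | {s0} | {s4} | {s2}.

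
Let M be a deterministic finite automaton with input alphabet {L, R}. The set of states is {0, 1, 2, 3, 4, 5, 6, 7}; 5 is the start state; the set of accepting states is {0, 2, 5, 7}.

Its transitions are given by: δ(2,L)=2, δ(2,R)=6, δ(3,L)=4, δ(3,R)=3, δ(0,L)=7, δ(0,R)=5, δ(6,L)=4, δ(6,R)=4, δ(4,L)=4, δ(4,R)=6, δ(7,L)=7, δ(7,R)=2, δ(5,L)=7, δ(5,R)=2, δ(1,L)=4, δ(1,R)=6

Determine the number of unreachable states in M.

3

No path from 5 leads to 0, 1, 3; the other 5 states are all reachable.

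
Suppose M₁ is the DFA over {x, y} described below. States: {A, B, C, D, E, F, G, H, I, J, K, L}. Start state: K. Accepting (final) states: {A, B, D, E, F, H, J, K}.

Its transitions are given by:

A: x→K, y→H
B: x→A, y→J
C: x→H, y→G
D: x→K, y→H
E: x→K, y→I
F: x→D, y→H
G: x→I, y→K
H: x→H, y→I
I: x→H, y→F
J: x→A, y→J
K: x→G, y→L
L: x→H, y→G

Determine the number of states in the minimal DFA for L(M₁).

First remove the unreachable states {A,B,C,E,J}; 7 states remain.
Initial partition by acceptance: {D,F,H,K} | {G,I,L}.
On input x, block {D,F,H,K} splits into {D,F,H} and {K}.
Refine {D,F,H} on symbol x: members go to different blocks, giving {F,H} and {D}.
Refine {F,H} on symbol x: members go to different blocks, giving {F} and {H}.
Split {G,I,L} by δ(·,x) → {I,L} and {G}.
Split {I,L} by δ(·,y) → {I} and {L}.
No further refinement is possible. Final partition (7 blocks): {F} | {I} | {K} | {D} | {H} | {G} | {L}.

7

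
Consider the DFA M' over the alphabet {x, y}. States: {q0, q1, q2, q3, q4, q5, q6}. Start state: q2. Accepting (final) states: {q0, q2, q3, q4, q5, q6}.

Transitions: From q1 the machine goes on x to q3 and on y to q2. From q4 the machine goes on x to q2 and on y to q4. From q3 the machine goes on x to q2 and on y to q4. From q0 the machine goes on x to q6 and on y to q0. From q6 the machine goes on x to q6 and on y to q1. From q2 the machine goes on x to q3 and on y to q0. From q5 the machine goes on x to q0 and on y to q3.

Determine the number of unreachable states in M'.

Starting at q2 and following transitions, the reachable set is {q0, q1, q2, q3, q4, q6}. That leaves q5 unreachable — 1 in total.

1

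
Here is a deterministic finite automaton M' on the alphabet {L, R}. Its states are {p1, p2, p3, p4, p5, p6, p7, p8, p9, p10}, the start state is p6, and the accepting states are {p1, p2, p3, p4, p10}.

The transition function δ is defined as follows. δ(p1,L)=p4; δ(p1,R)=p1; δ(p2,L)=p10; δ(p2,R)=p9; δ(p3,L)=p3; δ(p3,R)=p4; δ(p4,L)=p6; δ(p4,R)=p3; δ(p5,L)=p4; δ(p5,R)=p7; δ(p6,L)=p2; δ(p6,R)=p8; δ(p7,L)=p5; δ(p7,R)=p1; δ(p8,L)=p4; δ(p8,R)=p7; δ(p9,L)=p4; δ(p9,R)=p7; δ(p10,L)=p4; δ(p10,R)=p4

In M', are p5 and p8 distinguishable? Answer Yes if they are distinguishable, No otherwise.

Every state is reachable, so we keep all 10.
Start with accepting vs non-accepting: {p1,p2,p3,p4,p10} | {p5,p6,p7,p8,p9}.
On input L, block {p1,p2,p3,p4,p10} splits into {p1,p2,p3,p10} and {p4}.
On input L, block {p1,p2,p3,p10} splits into {p1,p10} and {p2,p3}.
On input R, block {p1,p10} splits into {p1} and {p10}.
Refine {p5,p6,p7,p8,p9} on symbol L: members go to different blocks, giving {p5,p8,p9} and {p6} and {p7}.
Split {p2,p3} by δ(·,L) → {p2} and {p3}.
Stable partition: {p1} | {p5,p8,p9} | {p4} | {p2} | {p10} | {p6} | {p7} | {p3} — 8 equivalence classes.
p5 and p8 lie in the same block of the stable partition, so they are equivalent — no string distinguishes them.

No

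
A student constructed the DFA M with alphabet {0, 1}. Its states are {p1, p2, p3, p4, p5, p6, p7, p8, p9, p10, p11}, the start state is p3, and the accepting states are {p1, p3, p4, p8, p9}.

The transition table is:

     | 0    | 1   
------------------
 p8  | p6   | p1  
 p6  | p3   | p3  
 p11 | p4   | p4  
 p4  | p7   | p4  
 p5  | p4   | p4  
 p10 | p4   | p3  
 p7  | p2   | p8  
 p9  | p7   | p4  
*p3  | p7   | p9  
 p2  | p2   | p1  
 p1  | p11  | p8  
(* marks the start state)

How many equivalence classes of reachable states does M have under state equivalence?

4

Reachable states from the start: {p1,p2,p3,p4,p6,p7,p8,p9,p11}. Unreachable: {p5,p10} — drop them.
Start with accepting vs non-accepting: {p1,p3,p4,p8,p9} | {p2,p6,p7,p11}.
Refine {p2,p6,p7,p11} on symbol 0: members go to different blocks, giving {p2,p7} and {p6,p11}.
Split {p1,p3,p4,p8,p9} by δ(·,0) → {p3,p4,p9} and {p1,p8}.
Stable partition: {p3,p4,p9} | {p2,p7} | {p6,p11} | {p1,p8} — 4 equivalence classes.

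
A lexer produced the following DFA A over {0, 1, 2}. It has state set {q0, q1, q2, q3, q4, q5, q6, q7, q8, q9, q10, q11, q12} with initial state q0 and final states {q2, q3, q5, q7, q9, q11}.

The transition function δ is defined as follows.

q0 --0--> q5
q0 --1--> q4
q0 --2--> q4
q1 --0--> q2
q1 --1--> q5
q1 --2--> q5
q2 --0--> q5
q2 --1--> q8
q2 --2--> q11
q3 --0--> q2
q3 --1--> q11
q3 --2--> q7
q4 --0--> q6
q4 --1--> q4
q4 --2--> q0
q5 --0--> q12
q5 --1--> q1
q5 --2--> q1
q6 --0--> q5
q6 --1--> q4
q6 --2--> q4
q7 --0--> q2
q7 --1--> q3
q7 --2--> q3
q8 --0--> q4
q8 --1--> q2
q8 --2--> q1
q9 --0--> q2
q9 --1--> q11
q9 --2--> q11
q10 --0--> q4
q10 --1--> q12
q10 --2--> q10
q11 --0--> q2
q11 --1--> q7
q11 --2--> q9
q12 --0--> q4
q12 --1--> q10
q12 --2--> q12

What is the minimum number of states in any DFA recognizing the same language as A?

Start with accepting vs non-accepting: {q2,q3,q5,q7,q9,q11} | {q0,q1,q4,q6,q8,q10,q12}.
On input 0, block {q2,q3,q5,q7,q9,q11} splits into {q2,q3,q7,q9,q11} and {q5}.
Refine {q2,q3,q7,q9,q11} on symbol 0: members go to different blocks, giving {q3,q7,q9,q11} and {q2}.
Split {q0,q1,q4,q6,q8,q10,q12} by δ(·,0) → {q4,q8,q10,q12} and {q0,q6} and {q1}.
On input 0, block {q4,q8,q10,q12} splits into {q8,q10,q12} and {q4}.
Split {q8,q10,q12} by δ(·,1) → {q10,q12} and {q8}.
The partition is now stable with 8 blocks: {q3,q7,q9,q11} | {q10,q12} | {q5} | {q2} | {q0,q6} | {q1} | {q4} | {q8}.

8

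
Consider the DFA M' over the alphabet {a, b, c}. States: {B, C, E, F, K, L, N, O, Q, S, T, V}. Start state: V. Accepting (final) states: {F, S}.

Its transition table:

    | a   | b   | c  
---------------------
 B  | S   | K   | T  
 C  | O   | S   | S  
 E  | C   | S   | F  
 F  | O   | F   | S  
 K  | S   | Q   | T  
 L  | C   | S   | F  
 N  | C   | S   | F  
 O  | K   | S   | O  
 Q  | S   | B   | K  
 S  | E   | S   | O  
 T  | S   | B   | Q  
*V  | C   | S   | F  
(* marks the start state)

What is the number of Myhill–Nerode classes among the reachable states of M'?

6

Reachable states from the start: {B,C,E,F,K,O,Q,S,T,V}. Unreachable: {L,N} — drop them.
Initial partition by acceptance: {F,S} | {B,C,E,K,O,Q,T,V}.
Split {F,S} by δ(·,c) → {S} and {F}.
Split {B,C,E,K,O,Q,T,V} by δ(·,a) → {B,K,Q,T} and {C,E,O,V}.
Split {C,E,O,V} by δ(·,a) → {C,E,V} and {O}.
Split {C,E,V} by δ(·,a) → {E,V} and {C}.
No further refinement is possible. Final partition (6 blocks): {S} | {B,K,Q,T} | {F} | {E,V} | {O} | {C}.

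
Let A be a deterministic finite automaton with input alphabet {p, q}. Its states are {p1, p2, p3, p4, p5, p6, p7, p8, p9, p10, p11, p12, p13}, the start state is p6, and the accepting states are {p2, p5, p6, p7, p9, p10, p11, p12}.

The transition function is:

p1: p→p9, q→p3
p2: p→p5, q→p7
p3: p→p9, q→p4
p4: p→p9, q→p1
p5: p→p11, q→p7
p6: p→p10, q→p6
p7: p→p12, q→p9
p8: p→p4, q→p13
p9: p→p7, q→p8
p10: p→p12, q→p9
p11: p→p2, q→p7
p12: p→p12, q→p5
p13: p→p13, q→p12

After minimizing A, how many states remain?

Initial partition by acceptance: {p2,p5,p6,p7,p9,p10,p11,p12} | {p1,p3,p4,p8,p13}.
Split {p2,p5,p6,p7,p9,p10,p11,p12} by δ(·,q) → {p2,p5,p6,p7,p10,p11,p12} and {p9}.
Split {p2,p5,p6,p7,p10,p11,p12} by δ(·,q) → {p2,p5,p6,p11,p12} and {p7,p10}.
Refine {p2,p5,p6,p11,p12} on symbol p: members go to different blocks, giving {p2,p5,p11,p12} and {p6}.
Split {p2,p5,p11,p12} by δ(·,q) → {p2,p5,p11} and {p12}.
Refine {p1,p3,p4,p8,p13} on symbol p: members go to different blocks, giving {p1,p3,p4} and {p8,p13}.
Refine {p8,p13} on symbol p: members go to different blocks, giving {p8} and {p13}.
The partition is now stable with 8 blocks: {p2,p5,p11} | {p1,p3,p4} | {p9} | {p7,p10} | {p6} | {p12} | {p8} | {p13}.

8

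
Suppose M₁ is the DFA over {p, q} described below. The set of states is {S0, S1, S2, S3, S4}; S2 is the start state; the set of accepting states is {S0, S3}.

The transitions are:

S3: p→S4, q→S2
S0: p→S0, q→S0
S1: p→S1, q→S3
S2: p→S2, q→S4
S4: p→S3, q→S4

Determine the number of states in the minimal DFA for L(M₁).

States {S0,S1} cannot be reached from the start state, so discard them.
Start with accepting vs non-accepting: {S3} | {S2,S4}.
On input p, block {S2,S4} splits into {S2} and {S4}.
No further refinement is possible. Final partition (3 blocks): {S3} | {S2} | {S4}.

3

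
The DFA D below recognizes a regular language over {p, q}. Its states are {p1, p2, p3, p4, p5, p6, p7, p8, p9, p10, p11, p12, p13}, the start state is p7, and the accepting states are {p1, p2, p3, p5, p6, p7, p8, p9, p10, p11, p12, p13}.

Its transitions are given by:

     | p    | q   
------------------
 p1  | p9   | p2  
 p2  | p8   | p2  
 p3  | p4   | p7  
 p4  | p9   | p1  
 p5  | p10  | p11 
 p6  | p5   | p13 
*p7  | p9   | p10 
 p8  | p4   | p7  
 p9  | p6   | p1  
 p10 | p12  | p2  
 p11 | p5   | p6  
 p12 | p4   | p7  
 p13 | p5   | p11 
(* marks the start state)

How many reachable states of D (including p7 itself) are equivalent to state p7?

2

Reachable states from the start: {p1,p2,p4,p5,p6,p7,p8,p9,p10,p11,p12,p13}. Unreachable: {p3} — drop them.
Start with accepting vs non-accepting: {p1,p2,p5,p6,p7,p8,p9,p10,p11,p12,p13} | {p4}.
On input p, block {p1,p2,p5,p6,p7,p8,p9,p10,p11,p12,p13} splits into {p1,p2,p5,p6,p7,p9,p10,p11,p13} and {p8,p12}.
Refine {p1,p2,p5,p6,p7,p9,p10,p11,p13} on symbol p: members go to different blocks, giving {p1,p5,p6,p7,p9,p11,p13} and {p2,p10}.
Split {p1,p5,p6,p7,p9,p11,p13} by δ(·,p) → {p1,p6,p7,p9,p11,p13} and {p5}.
Split {p1,p6,p7,p9,p11,p13} by δ(·,p) → {p1,p7,p9} and {p6,p11,p13}.
On input p, block {p1,p7,p9} splits into {p1,p7} and {p9}.
No further refinement is possible. Final partition (7 blocks): {p1,p7} | {p4} | {p8,p12} | {p2,p10} | {p5} | {p6,p11,p13} | {p9}.
State p7 belongs to the block {p1,p7}, which has 2 states.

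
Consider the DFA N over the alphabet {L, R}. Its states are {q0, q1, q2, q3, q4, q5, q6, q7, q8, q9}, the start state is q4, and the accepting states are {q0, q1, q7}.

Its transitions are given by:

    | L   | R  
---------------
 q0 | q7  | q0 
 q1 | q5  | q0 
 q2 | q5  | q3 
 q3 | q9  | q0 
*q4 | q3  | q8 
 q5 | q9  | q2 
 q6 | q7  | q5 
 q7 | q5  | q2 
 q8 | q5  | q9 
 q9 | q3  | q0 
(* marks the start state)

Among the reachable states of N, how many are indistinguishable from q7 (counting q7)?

1

First remove the unreachable states {q1,q6}; 8 states remain.
P0 = {q0,q7} | {q2,q3,q4,q5,q8,q9}.
Split {q0,q7} by δ(·,L) → {q0} and {q7}.
Refine {q2,q3,q4,q5,q8,q9} on symbol R: members go to different blocks, giving {q2,q4,q5,q8} and {q3,q9}.
Split {q2,q4,q5,q8} by δ(·,L) → {q2,q8} and {q4,q5}.
No further refinement is possible. Final partition (5 blocks): {q0} | {q2,q8} | {q7} | {q3,q9} | {q4,q5}.
The equivalence class containing q7 is {q7}, of size 1.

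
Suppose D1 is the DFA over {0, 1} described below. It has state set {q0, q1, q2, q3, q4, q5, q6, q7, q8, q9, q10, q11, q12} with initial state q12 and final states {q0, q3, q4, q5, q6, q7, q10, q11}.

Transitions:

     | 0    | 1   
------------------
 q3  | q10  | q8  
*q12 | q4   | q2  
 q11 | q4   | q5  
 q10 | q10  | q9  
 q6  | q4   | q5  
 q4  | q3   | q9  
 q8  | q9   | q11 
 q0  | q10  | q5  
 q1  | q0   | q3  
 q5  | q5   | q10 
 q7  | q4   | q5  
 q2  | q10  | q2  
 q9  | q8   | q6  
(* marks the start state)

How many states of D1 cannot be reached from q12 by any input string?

3

BFS from q12 reaches {q2, q3, q4, q5, q6, q8, q9, q10, q11, q12}; the 3 state(s) q0, q1, q7 are never visited.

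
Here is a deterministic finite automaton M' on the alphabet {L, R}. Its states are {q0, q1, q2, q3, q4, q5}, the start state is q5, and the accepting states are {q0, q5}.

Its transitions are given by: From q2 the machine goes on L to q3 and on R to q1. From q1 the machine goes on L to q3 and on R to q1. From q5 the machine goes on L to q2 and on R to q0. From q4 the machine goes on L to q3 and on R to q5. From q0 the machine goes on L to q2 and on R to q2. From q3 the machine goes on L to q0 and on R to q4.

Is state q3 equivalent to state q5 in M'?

All states are reachable from the start state.
Initial partition by acceptance: {q0,q5} | {q1,q2,q3,q4}.
On input R, block {q0,q5} splits into {q0} and {q5}.
On input L, block {q1,q2,q3,q4} splits into {q1,q2,q4} and {q3}.
On input R, block {q1,q2,q4} splits into {q1,q2} and {q4}.
No further refinement is possible. Final partition (5 blocks): {q0} | {q1,q2} | {q5} | {q3} | {q4}.
q3 and q5 end up in different blocks, so they are distinguishable. For instance, the string 'ε' is accepted from only q5.

No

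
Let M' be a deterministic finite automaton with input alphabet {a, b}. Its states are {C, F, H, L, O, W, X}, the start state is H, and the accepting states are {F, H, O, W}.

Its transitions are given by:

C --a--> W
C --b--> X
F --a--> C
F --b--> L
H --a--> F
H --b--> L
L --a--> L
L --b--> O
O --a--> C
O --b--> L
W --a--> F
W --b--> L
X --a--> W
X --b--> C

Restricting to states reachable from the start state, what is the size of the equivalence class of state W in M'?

Every state is reachable, so we keep all 7.
Initial partition by acceptance: {F,H,O,W} | {C,L,X}.
Split {F,H,O,W} by δ(·,a) → {H,W} and {F,O}.
On input a, block {C,L,X} splits into {C,X} and {L}.
No further refinement is possible. Final partition (4 blocks): {H,W} | {C,X} | {F,O} | {L}.
The equivalence class containing W is {H,W}, of size 2.

2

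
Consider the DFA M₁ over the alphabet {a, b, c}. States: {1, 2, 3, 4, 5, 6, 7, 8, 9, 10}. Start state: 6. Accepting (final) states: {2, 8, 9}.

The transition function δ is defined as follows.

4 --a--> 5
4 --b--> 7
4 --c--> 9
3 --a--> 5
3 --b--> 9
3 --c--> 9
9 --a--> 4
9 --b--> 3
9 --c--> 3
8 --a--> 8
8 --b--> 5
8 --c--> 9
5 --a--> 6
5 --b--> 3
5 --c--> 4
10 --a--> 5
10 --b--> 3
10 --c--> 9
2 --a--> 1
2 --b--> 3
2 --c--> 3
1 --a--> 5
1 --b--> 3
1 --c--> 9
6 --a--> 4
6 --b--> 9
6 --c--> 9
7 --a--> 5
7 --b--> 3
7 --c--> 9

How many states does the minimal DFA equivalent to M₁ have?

Reachable states from the start: {3,4,5,6,7,9}. Unreachable: {1,2,8,10} — drop them.
Initial partition by acceptance: {9} | {3,4,5,6,7}.
Split {3,4,5,6,7} by δ(·,b) → {4,5,7} and {3,6}.
Split {4,5,7} by δ(·,a) → {4,7} and {5}.
On input b, block {4,7} splits into {4} and {7}.
On input a, block {3,6} splits into {3} and {6}.
The partition is now stable with 6 blocks: {9} | {4} | {3} | {5} | {7} | {6}.

6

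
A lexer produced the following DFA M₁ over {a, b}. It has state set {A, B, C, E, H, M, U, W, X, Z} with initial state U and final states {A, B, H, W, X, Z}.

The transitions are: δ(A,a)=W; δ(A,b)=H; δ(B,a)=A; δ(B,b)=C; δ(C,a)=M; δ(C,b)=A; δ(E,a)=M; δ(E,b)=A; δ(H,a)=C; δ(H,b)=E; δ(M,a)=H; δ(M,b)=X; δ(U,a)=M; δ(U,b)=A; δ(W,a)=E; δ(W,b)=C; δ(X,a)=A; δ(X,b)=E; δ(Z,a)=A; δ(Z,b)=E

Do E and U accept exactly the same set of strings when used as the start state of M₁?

Reachable states from the start: {A,C,E,H,M,U,W,X}. Unreachable: {B,Z} — drop them.
Initial partition by acceptance: {A,H,W,X} | {C,E,M,U}.
Refine {A,H,W,X} on symbol a: members go to different blocks, giving {H,W} and {A,X}.
Split {C,E,M,U} by δ(·,a) → {C,E,U} and {M}.
Refine {A,X} on symbol a: members go to different blocks, giving {X} and {A}.
Stable partition: {H,W} | {C,E,U} | {X} | {M} | {A} — 5 equivalence classes.
E and U lie in the same block of the stable partition, so they are equivalent — no string distinguishes them.

Yes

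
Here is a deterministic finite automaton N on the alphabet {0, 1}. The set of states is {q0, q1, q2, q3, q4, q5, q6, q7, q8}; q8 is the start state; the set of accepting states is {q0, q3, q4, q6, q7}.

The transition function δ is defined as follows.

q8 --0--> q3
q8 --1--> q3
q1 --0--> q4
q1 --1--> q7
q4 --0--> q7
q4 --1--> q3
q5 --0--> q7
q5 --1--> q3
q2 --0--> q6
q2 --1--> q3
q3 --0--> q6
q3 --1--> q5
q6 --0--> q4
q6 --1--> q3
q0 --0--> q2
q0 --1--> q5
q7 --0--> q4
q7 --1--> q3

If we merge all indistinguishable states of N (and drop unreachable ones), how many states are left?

4

Reachable states from the start: {q3,q4,q5,q6,q7,q8}. Unreachable: {q0,q1,q2} — drop them.
Start with accepting vs non-accepting: {q3,q4,q6,q7} | {q5,q8}.
Split {q3,q4,q6,q7} by δ(·,1) → {q4,q6,q7} and {q3}.
On input 0, block {q5,q8} splits into {q5} and {q8}.
No further refinement is possible. Final partition (4 blocks): {q4,q6,q7} | {q5} | {q3} | {q8}.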